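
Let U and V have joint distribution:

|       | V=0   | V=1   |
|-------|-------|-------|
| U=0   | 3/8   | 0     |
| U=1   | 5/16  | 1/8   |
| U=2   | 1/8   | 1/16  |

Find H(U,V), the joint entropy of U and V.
H(U,V) = -Σ P(U,V) log₂ P(U,V), summed over the non-zero cells:
H(U,V) = -[(3/8)·log₂(3/8) + (5/16)·log₂(5/16) + (1/8)·log₂(1/8) + (1/8)·log₂(1/8) + (1/16)·log₂(1/16)]
  = 0.5306 + 0.5244 + 0.3750 + 0.3750 + 0.2500
  = 2.0550 bits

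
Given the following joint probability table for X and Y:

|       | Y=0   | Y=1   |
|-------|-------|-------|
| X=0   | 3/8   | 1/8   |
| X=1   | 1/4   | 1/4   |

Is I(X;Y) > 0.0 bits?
Marginal P(X) (row sums):
  P(X=0) = 3/8 + 1/8 = 1/2
  P(X=1) = 1/4 + 1/4 = 1/2
Marginal P(Y) (column sums):
  P(Y=0) = 3/8 + 1/4 = 5/8
  P(Y=1) = 1/8 + 1/4 = 3/8

H(X) = -[(1/2)·log₂(1/2) + (1/2)·log₂(1/2)]
  = 0.5000 + 0.5000
  = 1.0000 bits
H(Y) = -[(5/8)·log₂(5/8) + (3/8)·log₂(3/8)]
  = 0.4238 + 0.5306
  = 0.9544 bits
H(X,Y) = -[(3/8)·log₂(3/8) + (1/8)·log₂(1/8) + (1/4)·log₂(1/4) + (1/4)·log₂(1/4)]
  = 0.5306 + 0.3750 + 0.5000 + 0.5000
  = 1.9056 bits

I(X;Y) = H(X) + H(Y) - H(X,Y)
  = 1.0000 + 0.9544 - 1.9056
  = 0.0488 bits

Yes. I(X;Y) = 0.0488 bits, which is > 0.0 bits.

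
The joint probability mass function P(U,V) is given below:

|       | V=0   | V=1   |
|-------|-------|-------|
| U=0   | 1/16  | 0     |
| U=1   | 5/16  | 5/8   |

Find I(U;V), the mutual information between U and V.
Marginal P(U) (row sums):
  P(U=0) = 1/16 + 0 = 1/16
  P(U=1) = 5/16 + 5/8 = 15/16
Marginal P(V) (column sums):
  P(V=0) = 1/16 + 5/16 = 3/8
  P(V=1) = 0 + 5/8 = 5/8

H(U) = -[(1/16)·log₂(1/16) + (15/16)·log₂(15/16)]
  = 0.2500 + 0.0873
  = 0.3373 bits
H(V) = -[(3/8)·log₂(3/8) + (5/8)·log₂(5/8)]
  = 0.5306 + 0.4238
  = 0.9544 bits
H(U,V) = -[(1/16)·log₂(1/16) + (5/16)·log₂(5/16) + (5/8)·log₂(5/8)]
  = 0.2500 + 0.5244 + 0.4238
  = 1.1982 bits

I(U;V) = H(U) + H(V) - H(U,V)
  = 0.3373 + 0.9544 - 1.1982
  = 0.0935 bits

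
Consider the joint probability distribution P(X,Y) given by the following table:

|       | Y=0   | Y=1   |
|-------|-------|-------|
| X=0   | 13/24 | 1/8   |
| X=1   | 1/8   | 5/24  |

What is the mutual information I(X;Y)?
Marginal P(X) (row sums):
  P(X=0) = 13/24 + 1/8 = 2/3
  P(X=1) = 1/8 + 5/24 = 1/3
Marginal P(Y) (column sums):
  P(Y=0) = 13/24 + 1/8 = 2/3
  P(Y=1) = 1/8 + 5/24 = 1/3

H(X) = -[(2/3)·log₂(2/3) + (1/3)·log₂(1/3)]
  = 0.3900 + 0.5283
  = 0.9183 bits
H(Y) = -[(2/3)·log₂(2/3) + (1/3)·log₂(1/3)]
  = 0.3900 + 0.5283
  = 0.9183 bits
H(X,Y) = -[(13/24)·log₂(13/24) + (1/8)·log₂(1/8) + (1/8)·log₂(1/8) + (5/24)·log₂(5/24)]
  = 0.4791 + 0.3750 + 0.3750 + 0.4715
  = 1.7006 bits

I(X;Y) = H(X) + H(Y) - H(X,Y)
  = 0.9183 + 0.9183 - 1.7006
  = 0.1360 bits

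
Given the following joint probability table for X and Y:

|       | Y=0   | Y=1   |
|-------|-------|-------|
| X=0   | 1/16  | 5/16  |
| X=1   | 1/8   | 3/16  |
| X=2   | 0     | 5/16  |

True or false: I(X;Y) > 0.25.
Marginal P(X) (row sums):
  P(X=0) = 1/16 + 5/16 = 3/8
  P(X=1) = 1/8 + 3/16 = 5/16
  P(X=2) = 0 + 5/16 = 5/16
Marginal P(Y) (column sums):
  P(Y=0) = 1/16 + 1/8 + 0 = 3/16
  P(Y=1) = 5/16 + 3/16 + 5/16 = 13/16

H(X) = -[(3/8)·log₂(3/8) + (5/16)·log₂(5/16) + (5/16)·log₂(5/16)]
  = 0.5306 + 0.5244 + 0.5244
  = 1.5794 bits
H(Y) = -[(3/16)·log₂(3/16) + (13/16)·log₂(13/16)]
  = 0.4528 + 0.2434
  = 0.6962 bits
H(X,Y) = -[(1/16)·log₂(1/16) + (5/16)·log₂(5/16) + (1/8)·log₂(1/8) + (3/16)·log₂(3/16) + (5/16)·log₂(5/16)]
  = 0.2500 + 0.5244 + 0.3750 + 0.4528 + 0.5244
  = 2.1266 bits

I(X;Y) = H(X) + H(Y) - H(X,Y)
  = 1.5794 + 0.6962 - 2.1266
  = 0.1490 bits

False. I(X;Y) = 0.1490 bits, which is ≤ 0.25 bits.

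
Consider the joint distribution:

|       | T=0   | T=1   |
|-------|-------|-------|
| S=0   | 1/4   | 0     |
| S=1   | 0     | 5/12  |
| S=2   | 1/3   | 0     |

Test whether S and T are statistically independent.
Marginal P(S) (row sums):
  P(S=0) = 1/4 + 0 = 1/4
  P(S=1) = 0 + 5/12 = 5/12
  P(S=2) = 1/3 + 0 = 1/3
Marginal P(T) (column sums):
  P(T=0) = 1/4 + 0 + 1/3 = 7/12
  P(T=1) = 0 + 5/12 + 0 = 5/12

S and T are independent iff P(S=i,T=j) = P(S=i)·P(T=j) for every cell.
  P(S=0)·P(T=0) = 1/4 × 7/12 = 7/48, but P(S=0,T=0) = 1/4 ✗

No, S and T are not independent. Quantitatively, I(S;T) > 0:

H(S) = -[(1/4)·log₂(1/4) + (5/12)·log₂(5/12) + (1/3)·log₂(1/3)]
  = 0.5000 + 0.5263 + 0.5283
  = 1.5546 bits
H(T) = -[(7/12)·log₂(7/12) + (5/12)·log₂(5/12)]
  = 0.4536 + 0.5263
  = 0.9799 bits
H(S,T) = -[(1/4)·log₂(1/4) + (5/12)·log₂(5/12) + (1/3)·log₂(1/3)]
  = 0.5000 + 0.5263 + 0.5283
  = 1.5546 bits
I(S;T) = H(S) + H(T) - H(S,T) = 1.5546 + 0.9799 - 1.5546 = 0.9799 bits > 0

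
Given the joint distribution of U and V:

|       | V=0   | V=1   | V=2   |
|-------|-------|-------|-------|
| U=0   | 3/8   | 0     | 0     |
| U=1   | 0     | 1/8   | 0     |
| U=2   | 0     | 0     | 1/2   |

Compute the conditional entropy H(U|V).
Marginal P(V) (column sums):
  P(V=0) = 3/8 + 0 + 0 = 3/8
  P(V=1) = 0 + 1/8 + 0 = 1/8
  P(V=2) = 0 + 0 + 1/2 = 1/2

H(U|V) = -Σ P(U,V)·log₂ P(U|V), where P(U|V) = P(U,V) / P(V)
  (cells with P(U,V) = 0 contribute 0)
  (U=0,V=0): P(U|V) = (3/8)/(3/8) = 1;  -(3/8)·log₂(1) = 0.0000
  (U=1,V=1): P(U|V) = (1/8)/(1/8) = 1;  -(1/8)·log₂(1) = 0.0000
  (U=2,V=2): P(U|V) = (1/2)/(1/2) = 1;  -(1/2)·log₂(1) = 0.0000
H(U|V) = 0.0000 + 0.0000 + 0.0000
  = 0.0000 bits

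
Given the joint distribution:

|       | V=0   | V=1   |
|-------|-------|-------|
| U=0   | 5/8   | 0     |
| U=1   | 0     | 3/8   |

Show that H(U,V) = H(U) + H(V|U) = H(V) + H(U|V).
Marginal P(U) (row sums):
  P(U=0) = 5/8 + 0 = 5/8
  P(U=1) = 0 + 3/8 = 3/8
Marginal P(V) (column sums):
  P(V=0) = 5/8 + 0 = 5/8
  P(V=1) = 0 + 3/8 = 3/8

Decomposition 1: H(U) + H(V|U)
H(U) = -[(5/8)·log₂(5/8) + (3/8)·log₂(3/8)]
  = 0.4238 + 0.5306
  = 0.9544 bits
H(V|U) = -Σ P(U,V)·log₂ P(V|U), where P(V|U) = P(U,V) / P(U)
  (cells with P(U,V) = 0 contribute 0)
  (U=0,V=0): P(V|U) = (5/8)/(5/8) = 1;  -(5/8)·log₂(1) = 0.0000
  (U=1,V=1): P(V|U) = (3/8)/(3/8) = 1;  -(3/8)·log₂(1) = 0.0000
H(V|U) = 0.0000 + 0.0000
  = 0.0000 bits
H(U) + H(V|U) = 0.9544 + 0.0000 = 0.9544 bits

Decomposition 2: H(V) + H(U|V)
H(V) = -[(5/8)·log₂(5/8) + (3/8)·log₂(3/8)]
  = 0.4238 + 0.5306
  = 0.9544 bits
H(U|V) = -Σ P(U,V)·log₂ P(U|V), where P(U|V) = P(U,V) / P(V)
  (cells with P(U,V) = 0 contribute 0)
  (U=0,V=0): P(U|V) = (5/8)/(5/8) = 1;  -(5/8)·log₂(1) = 0.0000
  (U=1,V=1): P(U|V) = (3/8)/(3/8) = 1;  -(3/8)·log₂(1) = 0.0000
H(U|V) = 0.0000 + 0.0000
  = 0.0000 bits
H(V) + H(U|V) = 0.9544 + 0.0000 = 0.9544 bits

Direct computation of the joint entropy:
H(U,V) = -[(5/8)·log₂(5/8) + (3/8)·log₂(3/8)]
  = 0.4238 + 0.5306
  = 0.9544 bits

All three agree: H(U,V) = 0.9544 bits ✓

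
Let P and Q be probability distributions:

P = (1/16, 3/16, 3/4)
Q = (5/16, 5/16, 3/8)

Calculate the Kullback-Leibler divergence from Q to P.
D(P||Q) = Σ P(i) log₂(P(i)/Q(i))
  i=0: (1/16) × log₂((1/16)/(5/16)) = (1/16) × log₂(1/5) = -0.1451
  i=1: (3/16) × log₂((3/16)/(5/16)) = (3/16) × log₂(3/5) = -0.1382
  i=2: (3/4) × log₂((3/4)/(3/8)) = (3/4) × log₂(2) = 0.7500
D(P||Q) = -0.1451 - 0.1382 + 0.7500
  = 0.4667 bits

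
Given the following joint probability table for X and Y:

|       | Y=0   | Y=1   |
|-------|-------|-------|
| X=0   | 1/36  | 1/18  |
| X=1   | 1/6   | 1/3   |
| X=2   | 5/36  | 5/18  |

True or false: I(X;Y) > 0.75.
Marginal P(X) (row sums):
  P(X=0) = 1/36 + 1/18 = 1/12
  P(X=1) = 1/6 + 1/3 = 1/2
  P(X=2) = 5/36 + 5/18 = 5/12
Marginal P(Y) (column sums):
  P(Y=0) = 1/36 + 1/6 + 5/36 = 1/3
  P(Y=1) = 1/18 + 1/3 + 5/18 = 2/3

H(X) = -[(1/12)·log₂(1/12) + (1/2)·log₂(1/2) + (5/12)·log₂(5/12)]
  = 0.2987 + 0.5000 + 0.5263
  = 1.3250 bits
H(Y) = -[(1/3)·log₂(1/3) + (2/3)·log₂(2/3)]
  = 0.5283 + 0.3900
  = 0.9183 bits
H(X,Y) = -[(1/36)·log₂(1/36) + (1/18)·log₂(1/18) + (1/6)·log₂(1/6) + (1/3)·log₂(1/3) + (5/36)·log₂(5/36) + (5/18)·log₂(5/18)]
  = 0.1436 + 0.2317 + 0.4308 + 0.5283 + 0.3956 + 0.5133
  = 2.2433 bits

I(X;Y) = H(X) + H(Y) - H(X,Y)
  = 1.3250 + 0.9183 - 2.2433
  = 0.0000 bits

False. I(X;Y) = 0.0000 bits, which is ≤ 0.75 bits.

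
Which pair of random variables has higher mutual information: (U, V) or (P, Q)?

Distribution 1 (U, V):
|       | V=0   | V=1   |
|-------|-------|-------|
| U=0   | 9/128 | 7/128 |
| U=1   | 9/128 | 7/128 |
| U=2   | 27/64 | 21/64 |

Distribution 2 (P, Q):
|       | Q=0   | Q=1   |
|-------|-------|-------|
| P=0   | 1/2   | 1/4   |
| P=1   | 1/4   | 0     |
Distribution 1 (U, V):
Marginal P(U) (row sums):
  P(U=0) = 9/128 + 7/128 = 1/8
  P(U=1) = 9/128 + 7/128 = 1/8
  P(U=2) = 27/64 + 21/64 = 3/4
Marginal P(V) (column sums):
  P(V=0) = 9/128 + 9/128 + 27/64 = 9/16
  P(V=1) = 7/128 + 7/128 + 21/64 = 7/16

H(U) = -[(1/8)·log₂(1/8) + (1/8)·log₂(1/8) + (3/4)·log₂(3/4)]
  = 0.3750 + 0.3750 + 0.3113
  = 1.0613 bits
H(V) = -[(9/16)·log₂(9/16) + (7/16)·log₂(7/16)]
  = 0.4669 + 0.5218
  = 0.9887 bits
H(U,V) = -[(9/128)·log₂(9/128) + (7/128)·log₂(7/128) + (9/128)·log₂(9/128) + (7/128)·log₂(7/128) + (27/64)·log₂(27/64) + (21/64)·log₂(21/64)]
  = 0.2693 + 0.2293 + 0.2693 + 0.2293 + 0.5253 + 0.5275
  = 2.0500 bits

I(U;V) = H(U) + H(V) - H(U,V)
  = 1.0613 + 0.9887 - 2.0500
  = 0.0000 bits

Distribution 2 (P, Q):
Marginal P(P) (row sums):
  P(P=0) = 1/2 + 1/4 = 3/4
  P(P=1) = 1/4 + 0 = 1/4
Marginal P(Q) (column sums):
  P(Q=0) = 1/2 + 1/4 = 3/4
  P(Q=1) = 1/4 + 0 = 1/4

H(P) = -[(3/4)·log₂(3/4) + (1/4)·log₂(1/4)]
  = 0.3113 + 0.5000
  = 0.8113 bits
H(Q) = -[(3/4)·log₂(3/4) + (1/4)·log₂(1/4)]
  = 0.3113 + 0.5000
  = 0.8113 bits
H(P,Q) = -[(1/2)·log₂(1/2) + (1/4)·log₂(1/4) + (1/4)·log₂(1/4)]
  = 0.5000 + 0.5000 + 0.5000
  = 1.5000 bits

I(P;Q) = H(P) + H(Q) - H(P,Q)
  = 0.8113 + 0.8113 - 1.5000
  = 0.1226 bits

I(P;Q) = 0.1226 bits > I(U;V) = 0.0000 bits, so (P, Q) has the higher mutual information (stronger dependence).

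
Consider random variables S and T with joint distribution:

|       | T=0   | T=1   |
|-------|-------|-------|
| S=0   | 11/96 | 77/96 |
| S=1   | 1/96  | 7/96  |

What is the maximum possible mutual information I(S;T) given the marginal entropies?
The upper bound on mutual information is I(S;T) ≤ min(H(S), H(T)).

Marginal P(S) (row sums):
  P(S=0) = 11/96 + 77/96 = 11/12
  P(S=1) = 1/96 + 7/96 = 1/12
Marginal P(T) (column sums):
  P(T=0) = 11/96 + 1/96 = 1/8
  P(T=1) = 77/96 + 7/96 = 7/8

H(S) = -[(11/12)·log₂(11/12) + (1/12)·log₂(1/12)]
  = 0.1151 + 0.2987
  = 0.4138 bits
H(T) = -[(1/8)·log₂(1/8) + (7/8)·log₂(7/8)]
  = 0.3750 + 0.1686
  = 0.5436 bits

Maximum possible I(S;T) = min(0.4138, 0.5436) = 0.4138 bits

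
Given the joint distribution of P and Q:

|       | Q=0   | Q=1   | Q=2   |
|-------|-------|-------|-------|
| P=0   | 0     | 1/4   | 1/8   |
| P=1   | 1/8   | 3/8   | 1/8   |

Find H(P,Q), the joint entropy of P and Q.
H(P,Q) = -Σ P(P,Q) log₂ P(P,Q), summed over the non-zero cells:
H(P,Q) = -[(1/4)·log₂(1/4) + (1/8)·log₂(1/8) + (1/8)·log₂(1/8) + (3/8)·log₂(3/8) + (1/8)·log₂(1/8)]
  = 0.5000 + 0.3750 + 0.3750 + 0.5306 + 0.3750
  = 2.1556 bits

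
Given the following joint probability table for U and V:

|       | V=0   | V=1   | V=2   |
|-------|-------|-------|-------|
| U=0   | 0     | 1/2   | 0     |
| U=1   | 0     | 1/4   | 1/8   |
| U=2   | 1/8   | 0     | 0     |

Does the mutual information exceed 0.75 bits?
Marginal P(U) (row sums):
  P(U=0) = 0 + 1/2 + 0 = 1/2
  P(U=1) = 0 + 1/4 + 1/8 = 3/8
  P(U=2) = 1/8 + 0 + 0 = 1/8
Marginal P(V) (column sums):
  P(V=0) = 0 + 0 + 1/8 = 1/8
  P(V=1) = 1/2 + 1/4 + 0 = 3/4
  P(V=2) = 0 + 1/8 + 0 = 1/8

H(U) = -[(1/2)·log₂(1/2) + (3/8)·log₂(3/8) + (1/8)·log₂(1/8)]
  = 0.5000 + 0.5306 + 0.3750
  = 1.4056 bits
H(V) = -[(1/8)·log₂(1/8) + (3/4)·log₂(3/4) + (1/8)·log₂(1/8)]
  = 0.3750 + 0.3113 + 0.3750
  = 1.0613 bits
H(U,V) = -[(1/2)·log₂(1/2) + (1/4)·log₂(1/4) + (1/8)·log₂(1/8) + (1/8)·log₂(1/8)]
  = 0.5000 + 0.5000 + 0.3750 + 0.3750
  = 1.7500 bits

I(U;V) = H(U) + H(V) - H(U,V)
  = 1.4056 + 1.0613 - 1.7500
  = 0.7169 bits

No. I(U;V) = 0.7169 bits, which is ≤ 0.75 bits.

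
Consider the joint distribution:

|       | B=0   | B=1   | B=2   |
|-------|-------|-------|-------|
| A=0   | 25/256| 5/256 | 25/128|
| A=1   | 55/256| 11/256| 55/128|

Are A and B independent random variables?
Marginal P(A) (row sums):
  P(A=0) = 25/256 + 5/256 + 25/128 = 5/16
  P(A=1) = 55/256 + 11/256 + 55/128 = 11/16
Marginal P(B) (column sums):
  P(B=0) = 25/256 + 55/256 = 5/16
  P(B=1) = 5/256 + 11/256 = 1/16
  P(B=2) = 25/128 + 55/128 = 5/8

A and B are independent iff P(A=i,B=j) = P(A=i)·P(B=j) for every cell.
  P(A=0)·P(B=0) = 5/16 × 5/16 = 25/256 = P(A=0,B=0) ✓
  P(A=0)·P(B=1) = 5/16 × 1/16 = 5/256 = P(A=0,B=1) ✓
  P(A=0)·P(B=2) = 5/16 × 5/8 = 25/128 = P(A=0,B=2) ✓
  P(A=1)·P(B=0) = 11/16 × 5/16 = 55/256 = P(A=1,B=0) ✓
  P(A=1)·P(B=1) = 11/16 × 1/16 = 11/256 = P(A=1,B=1) ✓
  P(A=1)·P(B=2) = 11/16 × 5/8 = 55/128 = P(A=1,B=2) ✓

Yes, A and B are independent: every cell factors, so I(A;B) = 0 bits.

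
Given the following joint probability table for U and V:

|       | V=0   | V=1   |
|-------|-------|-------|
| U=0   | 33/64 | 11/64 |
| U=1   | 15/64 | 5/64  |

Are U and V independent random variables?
Marginal P(U) (row sums):
  P(U=0) = 33/64 + 11/64 = 11/16
  P(U=1) = 15/64 + 5/64 = 5/16
Marginal P(V) (column sums):
  P(V=0) = 33/64 + 15/64 = 3/4
  P(V=1) = 11/64 + 5/64 = 1/4

U and V are independent iff P(U=i,V=j) = P(U=i)·P(V=j) for every cell.
  P(U=0)·P(V=0) = 11/16 × 3/4 = 33/64 = P(U=0,V=0) ✓
  P(U=0)·P(V=1) = 11/16 × 1/4 = 11/64 = P(U=0,V=1) ✓
  P(U=1)·P(V=0) = 5/16 × 3/4 = 15/64 = P(U=1,V=0) ✓
  P(U=1)·P(V=1) = 5/16 × 1/4 = 5/64 = P(U=1,V=1) ✓

Yes, U and V are independent: every cell factors, so I(U;V) = 0 bits.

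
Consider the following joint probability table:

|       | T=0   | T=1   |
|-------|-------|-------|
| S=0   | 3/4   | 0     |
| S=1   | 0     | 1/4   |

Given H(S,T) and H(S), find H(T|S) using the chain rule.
From the chain rule: H(S,T) = H(S) + H(T|S)
Therefore: H(T|S) = H(S,T) - H(S)

H(S,T) = -[(3/4)·log₂(3/4) + (1/4)·log₂(1/4)]
  = 0.3113 + 0.5000
  = 0.8113 bits
Marginal P(S) (row sums):
  P(S=0) = 3/4 + 0 = 3/4
  P(S=1) = 0 + 1/4 = 1/4
H(S) = -[(3/4)·log₂(3/4) + (1/4)·log₂(1/4)]
  = 0.3113 + 0.5000
  = 0.8113 bits

H(T|S) = 0.8113 - 0.8113 = 0.0000 bits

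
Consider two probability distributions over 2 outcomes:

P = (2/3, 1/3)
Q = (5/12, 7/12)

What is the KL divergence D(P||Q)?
D(P||Q) = Σ P(i) log₂(P(i)/Q(i))
  i=0: (2/3) × log₂((2/3)/(5/12)) = (2/3) × log₂(8/5) = 0.4520
  i=1: (1/3) × log₂((1/3)/(7/12)) = (1/3) × log₂(4/7) = -0.2691
D(P||Q) = 0.4520 - 0.2691
  = 0.1829 bits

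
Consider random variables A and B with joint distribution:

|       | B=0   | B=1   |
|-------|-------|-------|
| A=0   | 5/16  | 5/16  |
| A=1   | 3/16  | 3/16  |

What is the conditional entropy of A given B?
Marginal P(B) (column sums):
  P(B=0) = 5/16 + 3/16 = 1/2
  P(B=1) = 5/16 + 3/16 = 1/2

H(A|B) = -Σ P(A,B)·log₂ P(A|B), where P(A|B) = P(A,B) / P(B)
  (A=0,B=0): P(A|B) = (5/16)/(1/2) = 5/8;  -(5/16)·log₂(5/8) = 0.2119
  (A=0,B=1): P(A|B) = (5/16)/(1/2) = 5/8;  -(5/16)·log₂(5/8) = 0.2119
  (A=1,B=0): P(A|B) = (3/16)/(1/2) = 3/8;  -(3/16)·log₂(3/8) = 0.2653
  (A=1,B=1): P(A|B) = (3/16)/(1/2) = 3/8;  -(3/16)·log₂(3/8) = 0.2653
H(A|B) = 0.2119 + 0.2119 + 0.2653 + 0.2653
  = 0.9544 bits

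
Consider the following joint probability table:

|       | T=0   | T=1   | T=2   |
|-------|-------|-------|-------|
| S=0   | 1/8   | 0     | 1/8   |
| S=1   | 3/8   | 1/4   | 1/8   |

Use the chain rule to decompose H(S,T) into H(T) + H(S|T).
By the chain rule: H(S,T) = H(T) + H(S|T)

Marginal P(T) (column sums):
  P(T=0) = 1/8 + 3/8 = 1/2
  P(T=1) = 0 + 1/4 = 1/4
  P(T=2) = 1/8 + 1/8 = 1/4
H(T) = -[(1/2)·log₂(1/2) + (1/4)·log₂(1/4) + (1/4)·log₂(1/4)]
  = 0.5000 + 0.5000 + 0.5000
  = 1.5000 bits
H(S|T) = -Σ P(S,T)·log₂ P(S|T), where P(S|T) = P(S,T) / P(T)
  (cells with P(S,T) = 0 contribute 0)
  (S=0,T=0): P(S|T) = (1/8)/(1/2) = 1/4;  -(1/8)·log₂(1/4) = 0.2500
  (S=0,T=2): P(S|T) = (1/8)/(1/4) = 1/2;  -(1/8)·log₂(1/2) = 0.1250
  (S=1,T=0): P(S|T) = (3/8)/(1/2) = 3/4;  -(3/8)·log₂(3/4) = 0.1556
  (S=1,T=1): P(S|T) = (1/4)/(1/4) = 1;  -(1/4)·log₂(1) = 0.0000
  (S=1,T=2): P(S|T) = (1/8)/(1/4) = 1/2;  -(1/8)·log₂(1/2) = 0.1250
H(S|T) = 0.2500 + 0.1250 + 0.1556 + 0.0000 + 0.1250
  = 0.6556 bits

H(S,T) = H(T) + H(S|T) = 1.5000 + 0.6556 = 2.1556 bits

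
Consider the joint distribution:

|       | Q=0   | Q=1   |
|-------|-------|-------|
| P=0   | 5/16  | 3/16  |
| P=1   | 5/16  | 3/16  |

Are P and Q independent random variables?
Marginal P(P) (row sums):
  P(P=0) = 5/16 + 3/16 = 1/2
  P(P=1) = 5/16 + 3/16 = 1/2
Marginal P(Q) (column sums):
  P(Q=0) = 5/16 + 5/16 = 5/8
  P(Q=1) = 3/16 + 3/16 = 3/8

P and Q are independent iff P(P=i,Q=j) = P(P=i)·P(Q=j) for every cell.
  P(P=0)·P(Q=0) = 1/2 × 5/8 = 5/16 = P(P=0,Q=0) ✓
  P(P=0)·P(Q=1) = 1/2 × 3/8 = 3/16 = P(P=0,Q=1) ✓
  P(P=1)·P(Q=0) = 1/2 × 5/8 = 5/16 = P(P=1,Q=0) ✓
  P(P=1)·P(Q=1) = 1/2 × 3/8 = 3/16 = P(P=1,Q=1) ✓

Yes, P and Q are independent: every cell factors, so I(P;Q) = 0 bits.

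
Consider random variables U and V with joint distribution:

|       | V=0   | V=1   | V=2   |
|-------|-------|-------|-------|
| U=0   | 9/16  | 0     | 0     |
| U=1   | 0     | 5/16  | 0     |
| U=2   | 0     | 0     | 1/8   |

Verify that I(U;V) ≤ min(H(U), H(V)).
Marginal P(U) (row sums):
  P(U=0) = 9/16 + 0 + 0 = 9/16
  P(U=1) = 0 + 5/16 + 0 = 5/16
  P(U=2) = 0 + 0 + 1/8 = 1/8
Marginal P(V) (column sums):
  P(V=0) = 9/16 + 0 + 0 = 9/16
  P(V=1) = 0 + 5/16 + 0 = 5/16
  P(V=2) = 0 + 0 + 1/8 = 1/8

H(U) = -[(9/16)·log₂(9/16) + (5/16)·log₂(5/16) + (1/8)·log₂(1/8)]
  = 0.4669 + 0.5244 + 0.3750
  = 1.3663 bits
H(V) = -[(9/16)·log₂(9/16) + (5/16)·log₂(5/16) + (1/8)·log₂(1/8)]
  = 0.4669 + 0.5244 + 0.3750
  = 1.3663 bits
H(U,V) = -[(9/16)·log₂(9/16) + (5/16)·log₂(5/16) + (1/8)·log₂(1/8)]
  = 0.4669 + 0.5244 + 0.3750
  = 1.3663 bits

I(U;V) = H(U) + H(V) - H(U,V)
  = 1.3663 + 1.3663 - 1.3663
  = 1.3663 bits

min(H(U), H(V)) = min(1.3663, 1.3663) = 1.3663 bits
Since 1.3663 ≤ 1.3663, the bound is satisfied ✓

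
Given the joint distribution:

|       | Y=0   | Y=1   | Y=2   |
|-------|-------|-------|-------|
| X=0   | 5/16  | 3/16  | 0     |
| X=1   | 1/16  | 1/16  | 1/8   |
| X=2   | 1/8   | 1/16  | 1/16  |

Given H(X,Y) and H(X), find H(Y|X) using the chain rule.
From the chain rule: H(X,Y) = H(X) + H(Y|X)
Therefore: H(Y|X) = H(X,Y) - H(X)

H(X,Y) = -[(5/16)·log₂(5/16) + (3/16)·log₂(3/16) + (1/16)·log₂(1/16) + (1/16)·log₂(1/16) + (1/8)·log₂(1/8) + (1/8)·log₂(1/8) + (1/16)·log₂(1/16) + (1/16)·log₂(1/16)]
  = 0.5244 + 0.4528 + 0.2500 + 0.2500 + 0.3750 + 0.3750 + 0.2500 + 0.2500
  = 2.7272 bits
Marginal P(X) (row sums):
  P(X=0) = 5/16 + 3/16 + 0 = 1/2
  P(X=1) = 1/16 + 1/16 + 1/8 = 1/4
  P(X=2) = 1/8 + 1/16 + 1/16 = 1/4
H(X) = -[(1/2)·log₂(1/2) + (1/4)·log₂(1/4) + (1/4)·log₂(1/4)]
  = 0.5000 + 0.5000 + 0.5000
  = 1.5000 bits

H(Y|X) = 2.7272 - 1.5000 = 1.2272 bits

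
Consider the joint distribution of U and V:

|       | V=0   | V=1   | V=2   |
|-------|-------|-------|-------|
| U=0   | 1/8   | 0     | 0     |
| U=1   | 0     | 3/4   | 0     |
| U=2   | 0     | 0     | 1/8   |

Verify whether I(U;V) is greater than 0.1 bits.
Marginal P(U) (row sums):
  P(U=0) = 1/8 + 0 + 0 = 1/8
  P(U=1) = 0 + 3/4 + 0 = 3/4
  P(U=2) = 0 + 0 + 1/8 = 1/8
Marginal P(V) (column sums):
  P(V=0) = 1/8 + 0 + 0 = 1/8
  P(V=1) = 0 + 3/4 + 0 = 3/4
  P(V=2) = 0 + 0 + 1/8 = 1/8

H(U) = -[(1/8)·log₂(1/8) + (3/4)·log₂(3/4) + (1/8)·log₂(1/8)]
  = 0.3750 + 0.3113 + 0.3750
  = 1.0613 bits
H(V) = -[(1/8)·log₂(1/8) + (3/4)·log₂(3/4) + (1/8)·log₂(1/8)]
  = 0.3750 + 0.3113 + 0.3750
  = 1.0613 bits
H(U,V) = -[(1/8)·log₂(1/8) + (3/4)·log₂(3/4) + (1/8)·log₂(1/8)]
  = 0.3750 + 0.3113 + 0.3750
  = 1.0613 bits

I(U;V) = H(U) + H(V) - H(U,V)
  = 1.0613 + 1.0613 - 1.0613
  = 1.0613 bits

Yes. I(U;V) = 1.0613 bits, which is > 0.1 bits.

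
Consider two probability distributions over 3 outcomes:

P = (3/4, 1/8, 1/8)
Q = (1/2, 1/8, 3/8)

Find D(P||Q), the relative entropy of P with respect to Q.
D(P||Q) = Σ P(i) log₂(P(i)/Q(i))
  i=0: (3/4) × log₂((3/4)/(1/2)) = (3/4) × log₂(3/2) = 0.4387
  i=1: (1/8) × log₂((1/8)/(1/8)) = (1/8) × log₂(1) = 0.0000
  i=2: (1/8) × log₂((1/8)/(3/8)) = (1/8) × log₂(1/3) = -0.1981
D(P||Q) = 0.4387 + 0.0000 - 0.1981
  = 0.2406 bits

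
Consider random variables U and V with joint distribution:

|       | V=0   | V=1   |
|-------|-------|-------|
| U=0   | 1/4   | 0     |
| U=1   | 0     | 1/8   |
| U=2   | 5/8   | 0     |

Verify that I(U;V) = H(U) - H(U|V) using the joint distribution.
Left side, from I(U;V) = H(U) + H(V) - H(U,V):
Marginal P(U) (row sums):
  P(U=0) = 1/4 + 0 = 1/4
  P(U=1) = 0 + 1/8 = 1/8
  P(U=2) = 5/8 + 0 = 5/8
Marginal P(V) (column sums):
  P(V=0) = 1/4 + 0 + 5/8 = 7/8
  P(V=1) = 0 + 1/8 + 0 = 1/8

H(U) = -[(1/4)·log₂(1/4) + (1/8)·log₂(1/8) + (5/8)·log₂(5/8)]
  = 0.5000 + 0.3750 + 0.4238
  = 1.2988 bits
H(V) = -[(7/8)·log₂(7/8) + (1/8)·log₂(1/8)]
  = 0.1686 + 0.3750
  = 0.5436 bits
H(U,V) = -[(1/4)·log₂(1/4) + (1/8)·log₂(1/8) + (5/8)·log₂(5/8)]
  = 0.5000 + 0.3750 + 0.4238
  = 1.2988 bits

I(U;V) = H(U) + H(V) - H(U,V)
  = 1.2988 + 0.5436 - 1.2988
  = 0.5436 bits

Right side, with H(U|V) computed directly from the conditional probabilities:
H(U|V) = -Σ P(U,V)·log₂ P(U|V), where P(U|V) = P(U,V) / P(V)
  (cells with P(U,V) = 0 contribute 0)
  (U=0,V=0): P(U|V) = (1/4)/(7/8) = 2/7;  -(1/4)·log₂(2/7) = 0.4518
  (U=1,V=1): P(U|V) = (1/8)/(1/8) = 1;  -(1/8)·log₂(1) = 0.0000
  (U=2,V=0): P(U|V) = (5/8)/(7/8) = 5/7;  -(5/8)·log₂(5/7) = 0.3034
H(U|V) = 0.4518 + 0.0000 + 0.3034
  = 0.7552 bits
H(U) - H(U|V) = 1.2988 - 0.7552 = 0.5436 bits

Both sides equal 0.5436 bits, so I(U;V) = H(U) - H(U|V) ✓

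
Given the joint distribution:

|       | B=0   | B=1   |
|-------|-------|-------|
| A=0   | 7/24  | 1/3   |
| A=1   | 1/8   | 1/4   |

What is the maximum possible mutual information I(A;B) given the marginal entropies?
The upper bound on mutual information is I(A;B) ≤ min(H(A), H(B)).

Marginal P(A) (row sums):
  P(A=0) = 7/24 + 1/3 = 5/8
  P(A=1) = 1/8 + 1/4 = 3/8
Marginal P(B) (column sums):
  P(B=0) = 7/24 + 1/8 = 5/12
  P(B=1) = 1/3 + 1/4 = 7/12

H(A) = -[(5/8)·log₂(5/8) + (3/8)·log₂(3/8)]
  = 0.4238 + 0.5306
  = 0.9544 bits
H(B) = -[(5/12)·log₂(5/12) + (7/12)·log₂(7/12)]
  = 0.5263 + 0.4536
  = 0.9799 bits

Maximum possible I(A;B) = min(0.9544, 0.9799) = 0.9544 bits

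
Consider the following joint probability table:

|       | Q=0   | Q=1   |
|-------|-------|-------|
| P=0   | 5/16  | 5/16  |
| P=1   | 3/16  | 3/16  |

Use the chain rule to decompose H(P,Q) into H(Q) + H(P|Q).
By the chain rule: H(P,Q) = H(Q) + H(P|Q)

Marginal P(Q) (column sums):
  P(Q=0) = 5/16 + 3/16 = 1/2
  P(Q=1) = 5/16 + 3/16 = 1/2
H(Q) = -[(1/2)·log₂(1/2) + (1/2)·log₂(1/2)]
  = 0.5000 + 0.5000
  = 1.0000 bits
H(P|Q) = -Σ P(P,Q)·log₂ P(P|Q), where P(P|Q) = P(P,Q) / P(Q)
  (P=0,Q=0): P(P|Q) = (5/16)/(1/2) = 5/8;  -(5/16)·log₂(5/8) = 0.2119
  (P=0,Q=1): P(P|Q) = (5/16)/(1/2) = 5/8;  -(5/16)·log₂(5/8) = 0.2119
  (P=1,Q=0): P(P|Q) = (3/16)/(1/2) = 3/8;  -(3/16)·log₂(3/8) = 0.2653
  (P=1,Q=1): P(P|Q) = (3/16)/(1/2) = 3/8;  -(3/16)·log₂(3/8) = 0.2653
H(P|Q) = 0.2119 + 0.2119 + 0.2653 + 0.2653
  = 0.9544 bits

H(P,Q) = H(Q) + H(P|Q) = 1.0000 + 0.9544 = 1.9544 bits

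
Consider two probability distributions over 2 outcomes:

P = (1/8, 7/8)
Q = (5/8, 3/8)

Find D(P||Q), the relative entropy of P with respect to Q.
D(P||Q) = Σ P(i) log₂(P(i)/Q(i))
  i=0: (1/8) × log₂((1/8)/(5/8)) = (1/8) × log₂(1/5) = -0.2902
  i=1: (7/8) × log₂((7/8)/(3/8)) = (7/8) × log₂(7/3) = 1.0696
D(P||Q) = -0.2902 + 1.0696
  = 0.7794 bits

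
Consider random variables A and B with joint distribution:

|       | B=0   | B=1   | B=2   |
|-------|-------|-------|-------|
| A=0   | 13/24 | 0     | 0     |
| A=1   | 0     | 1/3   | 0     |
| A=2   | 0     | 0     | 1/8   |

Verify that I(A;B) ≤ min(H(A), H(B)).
Marginal P(A) (row sums):
  P(A=0) = 13/24 + 0 + 0 = 13/24
  P(A=1) = 0 + 1/3 + 0 = 1/3
  P(A=2) = 0 + 0 + 1/8 = 1/8
Marginal P(B) (column sums):
  P(B=0) = 13/24 + 0 + 0 = 13/24
  P(B=1) = 0 + 1/3 + 0 = 1/3
  P(B=2) = 0 + 0 + 1/8 = 1/8

H(A) = -[(13/24)·log₂(13/24) + (1/3)·log₂(1/3) + (1/8)·log₂(1/8)]
  = 0.4791 + 0.5283 + 0.3750
  = 1.3824 bits
H(B) = -[(13/24)·log₂(13/24) + (1/3)·log₂(1/3) + (1/8)·log₂(1/8)]
  = 0.4791 + 0.5283 + 0.3750
  = 1.3824 bits
H(A,B) = -[(13/24)·log₂(13/24) + (1/3)·log₂(1/3) + (1/8)·log₂(1/8)]
  = 0.4791 + 0.5283 + 0.3750
  = 1.3824 bits

I(A;B) = H(A) + H(B) - H(A,B)
  = 1.3824 + 1.3824 - 1.3824
  = 1.3824 bits

min(H(A), H(B)) = min(1.3824, 1.3824) = 1.3824 bits
Since 1.3824 ≤ 1.3824, the bound is satisfied ✓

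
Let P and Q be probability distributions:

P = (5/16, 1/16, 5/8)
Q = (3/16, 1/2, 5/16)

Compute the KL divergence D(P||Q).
D(P||Q) = Σ P(i) log₂(P(i)/Q(i))
  i=0: (5/16) × log₂((5/16)/(3/16)) = (5/16) × log₂(5/3) = 0.2303
  i=1: (1/16) × log₂((1/16)/(1/2)) = (1/16) × log₂(1/8) = -0.1875
  i=2: (5/8) × log₂((5/8)/(5/16)) = (5/8) × log₂(2) = 0.6250
D(P||Q) = 0.2303 - 0.1875 + 0.6250
  = 0.6678 bits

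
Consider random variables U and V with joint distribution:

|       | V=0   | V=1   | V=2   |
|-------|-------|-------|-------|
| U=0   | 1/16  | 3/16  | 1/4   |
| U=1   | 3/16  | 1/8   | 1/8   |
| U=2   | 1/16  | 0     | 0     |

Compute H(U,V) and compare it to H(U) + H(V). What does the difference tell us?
Marginal P(U) (row sums):
  P(U=0) = 1/16 + 3/16 + 1/4 = 1/2
  P(U=1) = 3/16 + 1/8 + 1/8 = 7/16
  P(U=2) = 1/16 + 0 + 0 = 1/16
Marginal P(V) (column sums):
  P(V=0) = 1/16 + 3/16 + 1/16 = 5/16
  P(V=1) = 3/16 + 1/8 + 0 = 5/16
  P(V=2) = 1/4 + 1/8 + 0 = 3/8

H(U,V) = -[(1/16)·log₂(1/16) + (3/16)·log₂(3/16) + (1/4)·log₂(1/4) + (3/16)·log₂(3/16) + (1/8)·log₂(1/8) + (1/8)·log₂(1/8) + (1/16)·log₂(1/16)]
  = 0.2500 + 0.4528 + 0.5000 + 0.4528 + 0.3750 + 0.3750 + 0.2500
  = 2.6556 bits
H(U) = -[(1/2)·log₂(1/2) + (7/16)·log₂(7/16) + (1/16)·log₂(1/16)]
  = 0.5000 + 0.5218 + 0.2500
  = 1.2718 bits
H(V) = -[(5/16)·log₂(5/16) + (5/16)·log₂(5/16) + (3/8)·log₂(3/8)]
  = 0.5244 + 0.5244 + 0.5306
  = 1.5794 bits

H(U) + H(V) = 1.2718 + 1.5794 = 2.8512 bits
Difference: H(U) + H(V) - H(U,V) = 2.8512 - 2.6556 = 0.1956 bits = I(U;V)

The difference is the mutual information; it is positive here, so U and V are dependent (knowing one reduces uncertainty about the other by 0.1956 bits).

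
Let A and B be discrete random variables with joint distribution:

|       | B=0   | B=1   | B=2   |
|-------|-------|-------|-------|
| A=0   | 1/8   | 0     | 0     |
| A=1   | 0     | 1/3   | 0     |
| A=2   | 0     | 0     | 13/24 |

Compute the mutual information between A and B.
Marginal P(A) (row sums):
  P(A=0) = 1/8 + 0 + 0 = 1/8
  P(A=1) = 0 + 1/3 + 0 = 1/3
  P(A=2) = 0 + 0 + 13/24 = 13/24
Marginal P(B) (column sums):
  P(B=0) = 1/8 + 0 + 0 = 1/8
  P(B=1) = 0 + 1/3 + 0 = 1/3
  P(B=2) = 0 + 0 + 13/24 = 13/24

H(A) = -[(1/8)·log₂(1/8) + (1/3)·log₂(1/3) + (13/24)·log₂(13/24)]
  = 0.3750 + 0.5283 + 0.4791
  = 1.3824 bits
H(B) = -[(1/8)·log₂(1/8) + (1/3)·log₂(1/3) + (13/24)·log₂(13/24)]
  = 0.3750 + 0.5283 + 0.4791
  = 1.3824 bits
H(A,B) = -[(1/8)·log₂(1/8) + (1/3)·log₂(1/3) + (13/24)·log₂(13/24)]
  = 0.3750 + 0.5283 + 0.4791
  = 1.3824 bits

I(A;B) = H(A) + H(B) - H(A,B)
  = 1.3824 + 1.3824 - 1.3824
  = 1.3824 bits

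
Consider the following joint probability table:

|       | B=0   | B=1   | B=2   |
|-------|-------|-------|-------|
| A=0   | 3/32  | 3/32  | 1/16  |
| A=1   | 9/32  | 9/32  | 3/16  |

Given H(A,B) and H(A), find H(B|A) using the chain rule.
From the chain rule: H(A,B) = H(A) + H(B|A)
Therefore: H(B|A) = H(A,B) - H(A)

H(A,B) = -[(3/32)·log₂(3/32) + (3/32)·log₂(3/32) + (1/16)·log₂(1/16) + (9/32)·log₂(9/32) + (9/32)·log₂(9/32) + (3/16)·log₂(3/16)]
  = 0.3202 + 0.3202 + 0.2500 + 0.5147 + 0.5147 + 0.4528
  = 2.3726 bits
Marginal P(A) (row sums):
  P(A=0) = 3/32 + 3/32 + 1/16 = 1/4
  P(A=1) = 9/32 + 9/32 + 3/16 = 3/4
H(A) = -[(1/4)·log₂(1/4) + (3/4)·log₂(3/4)]
  = 0.5000 + 0.3113
  = 0.8113 bits

H(B|A) = 2.3726 - 0.8113 = 1.5613 bits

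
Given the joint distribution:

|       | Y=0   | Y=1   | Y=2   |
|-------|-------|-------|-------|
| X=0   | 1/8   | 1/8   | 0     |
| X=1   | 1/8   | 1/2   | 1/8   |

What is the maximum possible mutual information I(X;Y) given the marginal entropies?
The upper bound on mutual information is I(X;Y) ≤ min(H(X), H(Y)).

Marginal P(X) (row sums):
  P(X=0) = 1/8 + 1/8 + 0 = 1/4
  P(X=1) = 1/8 + 1/2 + 1/8 = 3/4
Marginal P(Y) (column sums):
  P(Y=0) = 1/8 + 1/8 = 1/4
  P(Y=1) = 1/8 + 1/2 = 5/8
  P(Y=2) = 0 + 1/8 = 1/8

H(X) = -[(1/4)·log₂(1/4) + (3/4)·log₂(3/4)]
  = 0.5000 + 0.3113
  = 0.8113 bits
H(Y) = -[(1/4)·log₂(1/4) + (5/8)·log₂(5/8) + (1/8)·log₂(1/8)]
  = 0.5000 + 0.4238 + 0.3750
  = 1.2988 bits

Maximum possible I(X;Y) = min(0.8113, 1.2988) = 0.8113 bits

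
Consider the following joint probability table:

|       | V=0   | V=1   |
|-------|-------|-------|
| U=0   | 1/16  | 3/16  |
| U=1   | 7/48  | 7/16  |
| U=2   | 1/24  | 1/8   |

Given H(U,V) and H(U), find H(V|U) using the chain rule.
From the chain rule: H(U,V) = H(U) + H(V|U)
Therefore: H(V|U) = H(U,V) - H(U)

H(U,V) = -[(1/16)·log₂(1/16) + (3/16)·log₂(3/16) + (7/48)·log₂(7/48) + (7/16)·log₂(7/16) + (1/24)·log₂(1/24) + (1/8)·log₂(1/8)]
  = 0.2500 + 0.4528 + 0.4051 + 0.5218 + 0.1910 + 0.3750
  = 2.1957 bits
Marginal P(U) (row sums):
  P(U=0) = 1/16 + 3/16 = 1/4
  P(U=1) = 7/48 + 7/16 = 7/12
  P(U=2) = 1/24 + 1/8 = 1/6
H(U) = -[(1/4)·log₂(1/4) + (7/12)·log₂(7/12) + (1/6)·log₂(1/6)]
  = 0.5000 + 0.4536 + 0.4308
  = 1.3844 bits

H(V|U) = 2.1957 - 1.3844 = 0.8113 bits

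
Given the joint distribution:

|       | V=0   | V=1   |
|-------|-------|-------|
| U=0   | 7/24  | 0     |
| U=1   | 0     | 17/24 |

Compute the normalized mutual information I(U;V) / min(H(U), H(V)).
Marginal P(U) (row sums):
  P(U=0) = 7/24 + 0 = 7/24
  P(U=1) = 0 + 17/24 = 17/24
Marginal P(V) (column sums):
  P(V=0) = 7/24 + 0 = 7/24
  P(V=1) = 0 + 17/24 = 17/24

H(U) = -[(7/24)·log₂(7/24) + (17/24)·log₂(17/24)]
  = 0.5185 + 0.3524
  = 0.8709 bits
H(V) = -[(7/24)·log₂(7/24) + (17/24)·log₂(17/24)]
  = 0.5185 + 0.3524
  = 0.8709 bits
H(U,V) = -[(7/24)·log₂(7/24) + (17/24)·log₂(17/24)]
  = 0.5185 + 0.3524
  = 0.8709 bits

I(U;V) = H(U) + H(V) - H(U,V)
  = 0.8709 + 0.8709 - 0.8709
  = 0.8709 bits

min(H(U), H(V)) = min(0.8709, 0.8709) = 0.8709 bits
Normalized MI = 0.8709 / 0.8709 = 1.0000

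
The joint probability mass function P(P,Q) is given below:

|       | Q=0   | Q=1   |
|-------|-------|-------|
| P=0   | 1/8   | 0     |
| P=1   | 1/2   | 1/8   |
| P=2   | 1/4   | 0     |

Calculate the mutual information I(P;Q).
Marginal P(P) (row sums):
  P(P=0) = 1/8 + 0 = 1/8
  P(P=1) = 1/2 + 1/8 = 5/8
  P(P=2) = 1/4 + 0 = 1/4
Marginal P(Q) (column sums):
  P(Q=0) = 1/8 + 1/2 + 1/4 = 7/8
  P(Q=1) = 0 + 1/8 + 0 = 1/8

H(P) = -[(1/8)·log₂(1/8) + (5/8)·log₂(5/8) + (1/4)·log₂(1/4)]
  = 0.3750 + 0.4238 + 0.5000
  = 1.2988 bits
H(Q) = -[(7/8)·log₂(7/8) + (1/8)·log₂(1/8)]
  = 0.1686 + 0.3750
  = 0.5436 bits
H(P,Q) = -[(1/8)·log₂(1/8) + (1/2)·log₂(1/2) + (1/8)·log₂(1/8) + (1/4)·log₂(1/4)]
  = 0.3750 + 0.5000 + 0.3750 + 0.5000
  = 1.7500 bits

I(P;Q) = H(P) + H(Q) - H(P,Q)
  = 1.2988 + 0.5436 - 1.7500
  = 0.0924 bits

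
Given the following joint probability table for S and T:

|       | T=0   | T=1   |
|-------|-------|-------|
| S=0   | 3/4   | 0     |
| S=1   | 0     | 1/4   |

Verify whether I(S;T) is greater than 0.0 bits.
Marginal P(S) (row sums):
  P(S=0) = 3/4 + 0 = 3/4
  P(S=1) = 0 + 1/4 = 1/4
Marginal P(T) (column sums):
  P(T=0) = 3/4 + 0 = 3/4
  P(T=1) = 0 + 1/4 = 1/4

H(S) = -[(3/4)·log₂(3/4) + (1/4)·log₂(1/4)]
  = 0.3113 + 0.5000
  = 0.8113 bits
H(T) = -[(3/4)·log₂(3/4) + (1/4)·log₂(1/4)]
  = 0.3113 + 0.5000
  = 0.8113 bits
H(S,T) = -[(3/4)·log₂(3/4) + (1/4)·log₂(1/4)]
  = 0.3113 + 0.5000
  = 0.8113 bits

I(S;T) = H(S) + H(T) - H(S,T)
  = 0.8113 + 0.8113 - 0.8113
  = 0.8113 bits

Yes. I(S;T) = 0.8113 bits, which is > 0.0 bits.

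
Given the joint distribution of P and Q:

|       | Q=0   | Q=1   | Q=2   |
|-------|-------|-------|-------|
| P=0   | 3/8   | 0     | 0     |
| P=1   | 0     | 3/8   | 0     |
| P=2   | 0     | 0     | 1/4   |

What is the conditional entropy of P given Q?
Marginal P(Q) (column sums):
  P(Q=0) = 3/8 + 0 + 0 = 3/8
  P(Q=1) = 0 + 3/8 + 0 = 3/8
  P(Q=2) = 0 + 0 + 1/4 = 1/4

H(P|Q) = -Σ P(P,Q)·log₂ P(P|Q), where P(P|Q) = P(P,Q) / P(Q)
  (cells with P(P,Q) = 0 contribute 0)
  (P=0,Q=0): P(P|Q) = (3/8)/(3/8) = 1;  -(3/8)·log₂(1) = 0.0000
  (P=1,Q=1): P(P|Q) = (3/8)/(3/8) = 1;  -(3/8)·log₂(1) = 0.0000
  (P=2,Q=2): P(P|Q) = (1/4)/(1/4) = 1;  -(1/4)·log₂(1) = 0.0000
H(P|Q) = 0.0000 + 0.0000 + 0.0000
  = 0.0000 bits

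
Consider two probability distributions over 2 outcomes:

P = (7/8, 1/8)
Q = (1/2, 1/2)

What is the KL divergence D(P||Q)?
D(P||Q) = Σ P(i) log₂(P(i)/Q(i))
  i=0: (7/8) × log₂((7/8)/(1/2)) = (7/8) × log₂(7/4) = 0.7064
  i=1: (1/8) × log₂((1/8)/(1/2)) = (1/8) × log₂(1/4) = -0.2500
D(P||Q) = 0.7064 - 0.2500
  = 0.4564 bits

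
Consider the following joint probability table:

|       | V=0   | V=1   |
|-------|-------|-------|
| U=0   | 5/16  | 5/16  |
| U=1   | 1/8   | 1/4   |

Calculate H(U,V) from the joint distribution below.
H(U,V) = -Σ P(U,V) log₂ P(U,V), summed over the non-zero cells:
H(U,V) = -[(5/16)·log₂(5/16) + (5/16)·log₂(5/16) + (1/8)·log₂(1/8) + (1/4)·log₂(1/4)]
  = 0.5244 + 0.5244 + 0.3750 + 0.5000
  = 1.9238 bits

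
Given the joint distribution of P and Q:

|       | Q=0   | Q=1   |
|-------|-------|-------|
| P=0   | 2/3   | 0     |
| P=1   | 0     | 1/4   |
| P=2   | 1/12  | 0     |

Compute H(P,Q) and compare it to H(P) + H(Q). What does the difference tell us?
Marginal P(P) (row sums):
  P(P=0) = 2/3 + 0 = 2/3
  P(P=1) = 0 + 1/4 = 1/4
  P(P=2) = 1/12 + 0 = 1/12
Marginal P(Q) (column sums):
  P(Q=0) = 2/3 + 0 + 1/12 = 3/4
  P(Q=1) = 0 + 1/4 + 0 = 1/4

H(P,Q) = -[(2/3)·log₂(2/3) + (1/4)·log₂(1/4) + (1/12)·log₂(1/12)]
  = 0.3900 + 0.5000 + 0.2987
  = 1.1887 bits
H(P) = -[(2/3)·log₂(2/3) + (1/4)·log₂(1/4) + (1/12)·log₂(1/12)]
  = 0.3900 + 0.5000 + 0.2987
  = 1.1887 bits
H(Q) = -[(3/4)·log₂(3/4) + (1/4)·log₂(1/4)]
  = 0.3113 + 0.5000
  = 0.8113 bits

H(P) + H(Q) = 1.1887 + 0.8113 = 2.0000 bits
Difference: H(P) + H(Q) - H(P,Q) = 2.0000 - 1.1887 = 0.8113 bits = I(P;Q)

The difference is the mutual information; it is positive here, so P and Q are dependent (knowing one reduces uncertainty about the other by 0.8113 bits).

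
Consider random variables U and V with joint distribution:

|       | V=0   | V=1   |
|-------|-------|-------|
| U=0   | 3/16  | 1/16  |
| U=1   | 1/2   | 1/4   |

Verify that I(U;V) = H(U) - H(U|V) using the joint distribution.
Left side, from I(U;V) = H(U) + H(V) - H(U,V):
Marginal P(U) (row sums):
  P(U=0) = 3/16 + 1/16 = 1/4
  P(U=1) = 1/2 + 1/4 = 3/4
Marginal P(V) (column sums):
  P(V=0) = 3/16 + 1/2 = 11/16
  P(V=1) = 1/16 + 1/4 = 5/16

H(U) = -[(1/4)·log₂(1/4) + (3/4)·log₂(3/4)]
  = 0.5000 + 0.3113
  = 0.8113 bits
H(V) = -[(11/16)·log₂(11/16) + (5/16)·log₂(5/16)]
  = 0.3716 + 0.5244
  = 0.8960 bits
H(U,V) = -[(3/16)·log₂(3/16) + (1/16)·log₂(1/16) + (1/2)·log₂(1/2) + (1/4)·log₂(1/4)]
  = 0.4528 + 0.2500 + 0.5000 + 0.5000
  = 1.7028 bits

I(U;V) = H(U) + H(V) - H(U,V)
  = 0.8113 + 0.8960 - 1.7028
  = 0.0045 bits

Right side, with H(U|V) computed directly from the conditional probabilities:
H(U|V) = -Σ P(U,V)·log₂ P(U|V), where P(U|V) = P(U,V) / P(V)
  (U=0,V=0): P(U|V) = (3/16)/(11/16) = 3/11;  -(3/16)·log₂(3/11) = 0.3515
  (U=0,V=1): P(U|V) = (1/16)/(5/16) = 1/5;  -(1/16)·log₂(1/5) = 0.1451
  (U=1,V=0): P(U|V) = (1/2)/(11/16) = 8/11;  -(1/2)·log₂(8/11) = 0.2297
  (U=1,V=1): P(U|V) = (1/4)/(5/16) = 4/5;  -(1/4)·log₂(4/5) = 0.0805
H(U|V) = 0.3515 + 0.1451 + 0.2297 + 0.0805
  = 0.8068 bits
H(U) - H(U|V) = 0.8113 - 0.8068 = 0.0045 bits

Both sides equal 0.0045 bits, so I(U;V) = H(U) - H(U|V) ✓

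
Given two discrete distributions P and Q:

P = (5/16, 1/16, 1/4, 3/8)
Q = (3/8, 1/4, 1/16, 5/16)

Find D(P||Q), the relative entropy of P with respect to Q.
D(P||Q) = Σ P(i) log₂(P(i)/Q(i))
  i=0: (5/16) × log₂((5/16)/(3/8)) = (5/16) × log₂(5/6) = -0.0822
  i=1: (1/16) × log₂((1/16)/(1/4)) = (1/16) × log₂(1/4) = -0.1250
  i=2: (1/4) × log₂((1/4)/(1/16)) = (1/4) × log₂(4) = 0.5000
  i=3: (3/8) × log₂((3/8)/(5/16)) = (3/8) × log₂(6/5) = 0.0986
D(P||Q) = -0.0822 - 0.1250 + 0.5000 + 0.0986
  = 0.3914 bits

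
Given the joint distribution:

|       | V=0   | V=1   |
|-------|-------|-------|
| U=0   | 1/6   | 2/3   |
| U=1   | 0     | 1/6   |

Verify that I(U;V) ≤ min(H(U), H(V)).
Marginal P(U) (row sums):
  P(U=0) = 1/6 + 2/3 = 5/6
  P(U=1) = 0 + 1/6 = 1/6
Marginal P(V) (column sums):
  P(V=0) = 1/6 + 0 = 1/6
  P(V=1) = 2/3 + 1/6 = 5/6

H(U) = -[(5/6)·log₂(5/6) + (1/6)·log₂(1/6)]
  = 0.2192 + 0.4308
  = 0.6500 bits
H(V) = -[(1/6)·log₂(1/6) + (5/6)·log₂(5/6)]
  = 0.4308 + 0.2192
  = 0.6500 bits
H(U,V) = -[(1/6)·log₂(1/6) + (2/3)·log₂(2/3) + (1/6)·log₂(1/6)]
  = 0.4308 + 0.3900 + 0.4308
  = 1.2516 bits

I(U;V) = H(U) + H(V) - H(U,V)
  = 0.6500 + 0.6500 - 1.2516
  = 0.0484 bits

min(H(U), H(V)) = min(0.6500, 0.6500) = 0.6500 bits
Since 0.0484 ≤ 0.6500, the bound is satisfied ✓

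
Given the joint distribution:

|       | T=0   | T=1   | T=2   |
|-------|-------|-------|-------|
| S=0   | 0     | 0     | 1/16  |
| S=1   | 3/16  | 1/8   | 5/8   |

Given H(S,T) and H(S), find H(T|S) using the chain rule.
From the chain rule: H(S,T) = H(S) + H(T|S)
Therefore: H(T|S) = H(S,T) - H(S)

H(S,T) = -[(1/16)·log₂(1/16) + (3/16)·log₂(3/16) + (1/8)·log₂(1/8) + (5/8)·log₂(5/8)]
  = 0.2500 + 0.4528 + 0.3750 + 0.4238
  = 1.5016 bits
Marginal P(S) (row sums):
  P(S=0) = 0 + 0 + 1/16 = 1/16
  P(S=1) = 3/16 + 1/8 + 5/8 = 15/16
H(S) = -[(1/16)·log₂(1/16) + (15/16)·log₂(15/16)]
  = 0.2500 + 0.0873
  = 0.3373 bits

H(T|S) = 1.5016 - 0.3373 = 1.1643 bits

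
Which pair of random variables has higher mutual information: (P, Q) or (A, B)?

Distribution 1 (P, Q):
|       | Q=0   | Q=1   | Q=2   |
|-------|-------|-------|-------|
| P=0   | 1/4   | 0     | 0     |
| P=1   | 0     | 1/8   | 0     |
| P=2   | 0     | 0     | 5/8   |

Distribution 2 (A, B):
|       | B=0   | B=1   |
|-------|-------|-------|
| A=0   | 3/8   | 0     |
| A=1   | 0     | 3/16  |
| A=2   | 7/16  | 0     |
Distribution 1 (P, Q):
Marginal P(P) (row sums):
  P(P=0) = 1/4 + 0 + 0 = 1/4
  P(P=1) = 0 + 1/8 + 0 = 1/8
  P(P=2) = 0 + 0 + 5/8 = 5/8
Marginal P(Q) (column sums):
  P(Q=0) = 1/4 + 0 + 0 = 1/4
  P(Q=1) = 0 + 1/8 + 0 = 1/8
  P(Q=2) = 0 + 0 + 5/8 = 5/8

H(P) = -[(1/4)·log₂(1/4) + (1/8)·log₂(1/8) + (5/8)·log₂(5/8)]
  = 0.5000 + 0.3750 + 0.4238
  = 1.2988 bits
H(Q) = -[(1/4)·log₂(1/4) + (1/8)·log₂(1/8) + (5/8)·log₂(5/8)]
  = 0.5000 + 0.3750 + 0.4238
  = 1.2988 bits
H(P,Q) = -[(1/4)·log₂(1/4) + (1/8)·log₂(1/8) + (5/8)·log₂(5/8)]
  = 0.5000 + 0.3750 + 0.4238
  = 1.2988 bits

I(P;Q) = H(P) + H(Q) - H(P,Q)
  = 1.2988 + 1.2988 - 1.2988
  = 1.2988 bits

Distribution 2 (A, B):
Marginal P(A) (row sums):
  P(A=0) = 3/8 + 0 = 3/8
  P(A=1) = 0 + 3/16 = 3/16
  P(A=2) = 7/16 + 0 = 7/16
Marginal P(B) (column sums):
  P(B=0) = 3/8 + 0 + 7/16 = 13/16
  P(B=1) = 0 + 3/16 + 0 = 3/16

H(A) = -[(3/8)·log₂(3/8) + (3/16)·log₂(3/16) + (7/16)·log₂(7/16)]
  = 0.5306 + 0.4528 + 0.5218
  = 1.5052 bits
H(B) = -[(13/16)·log₂(13/16) + (3/16)·log₂(3/16)]
  = 0.2434 + 0.4528
  = 0.6962 bits
H(A,B) = -[(3/8)·log₂(3/8) + (3/16)·log₂(3/16) + (7/16)·log₂(7/16)]
  = 0.5306 + 0.4528 + 0.5218
  = 1.5052 bits

I(A;B) = H(A) + H(B) - H(A,B)
  = 1.5052 + 0.6962 - 1.5052
  = 0.6962 bits

I(P;Q) = 1.2988 bits > I(A;B) = 0.6962 bits, so (P, Q) has the higher mutual information (stronger dependence).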